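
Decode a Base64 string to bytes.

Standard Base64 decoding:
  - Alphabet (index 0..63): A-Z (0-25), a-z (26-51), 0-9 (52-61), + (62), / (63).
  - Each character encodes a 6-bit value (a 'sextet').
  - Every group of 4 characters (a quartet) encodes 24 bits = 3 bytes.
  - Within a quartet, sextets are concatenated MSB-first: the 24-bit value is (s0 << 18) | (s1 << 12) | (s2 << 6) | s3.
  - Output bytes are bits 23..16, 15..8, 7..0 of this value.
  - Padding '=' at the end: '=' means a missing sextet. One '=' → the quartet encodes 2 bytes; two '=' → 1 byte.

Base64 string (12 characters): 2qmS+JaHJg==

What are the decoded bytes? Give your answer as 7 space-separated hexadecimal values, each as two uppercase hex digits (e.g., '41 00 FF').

Answer: DA A9 92 F8 96 87 26

Derivation:
After char 0 ('2'=54): chars_in_quartet=1 acc=0x36 bytes_emitted=0
After char 1 ('q'=42): chars_in_quartet=2 acc=0xDAA bytes_emitted=0
After char 2 ('m'=38): chars_in_quartet=3 acc=0x36AA6 bytes_emitted=0
After char 3 ('S'=18): chars_in_quartet=4 acc=0xDAA992 -> emit DA A9 92, reset; bytes_emitted=3
After char 4 ('+'=62): chars_in_quartet=1 acc=0x3E bytes_emitted=3
After char 5 ('J'=9): chars_in_quartet=2 acc=0xF89 bytes_emitted=3
After char 6 ('a'=26): chars_in_quartet=3 acc=0x3E25A bytes_emitted=3
After char 7 ('H'=7): chars_in_quartet=4 acc=0xF89687 -> emit F8 96 87, reset; bytes_emitted=6
After char 8 ('J'=9): chars_in_quartet=1 acc=0x9 bytes_emitted=6
After char 9 ('g'=32): chars_in_quartet=2 acc=0x260 bytes_emitted=6
Padding '==': partial quartet acc=0x260 -> emit 26; bytes_emitted=7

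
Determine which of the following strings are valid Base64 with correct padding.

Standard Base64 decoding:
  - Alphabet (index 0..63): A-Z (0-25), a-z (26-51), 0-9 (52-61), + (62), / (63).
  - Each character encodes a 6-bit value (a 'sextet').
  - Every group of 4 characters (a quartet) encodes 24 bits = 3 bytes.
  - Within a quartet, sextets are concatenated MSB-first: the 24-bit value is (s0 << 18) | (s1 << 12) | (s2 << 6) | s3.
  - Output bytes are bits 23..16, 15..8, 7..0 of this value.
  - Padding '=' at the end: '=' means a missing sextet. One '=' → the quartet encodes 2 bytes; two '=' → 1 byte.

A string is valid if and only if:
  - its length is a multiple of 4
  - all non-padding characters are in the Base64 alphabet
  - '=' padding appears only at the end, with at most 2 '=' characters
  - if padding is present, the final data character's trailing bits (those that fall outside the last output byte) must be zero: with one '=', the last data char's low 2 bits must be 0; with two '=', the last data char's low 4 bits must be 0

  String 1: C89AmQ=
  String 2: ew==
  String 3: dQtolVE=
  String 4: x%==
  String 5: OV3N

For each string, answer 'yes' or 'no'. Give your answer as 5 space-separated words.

Answer: no yes yes no yes

Derivation:
String 1: 'C89AmQ=' → invalid (len=7 not mult of 4)
String 2: 'ew==' → valid
String 3: 'dQtolVE=' → valid
String 4: 'x%==' → invalid (bad char(s): ['%'])
String 5: 'OV3N' → valid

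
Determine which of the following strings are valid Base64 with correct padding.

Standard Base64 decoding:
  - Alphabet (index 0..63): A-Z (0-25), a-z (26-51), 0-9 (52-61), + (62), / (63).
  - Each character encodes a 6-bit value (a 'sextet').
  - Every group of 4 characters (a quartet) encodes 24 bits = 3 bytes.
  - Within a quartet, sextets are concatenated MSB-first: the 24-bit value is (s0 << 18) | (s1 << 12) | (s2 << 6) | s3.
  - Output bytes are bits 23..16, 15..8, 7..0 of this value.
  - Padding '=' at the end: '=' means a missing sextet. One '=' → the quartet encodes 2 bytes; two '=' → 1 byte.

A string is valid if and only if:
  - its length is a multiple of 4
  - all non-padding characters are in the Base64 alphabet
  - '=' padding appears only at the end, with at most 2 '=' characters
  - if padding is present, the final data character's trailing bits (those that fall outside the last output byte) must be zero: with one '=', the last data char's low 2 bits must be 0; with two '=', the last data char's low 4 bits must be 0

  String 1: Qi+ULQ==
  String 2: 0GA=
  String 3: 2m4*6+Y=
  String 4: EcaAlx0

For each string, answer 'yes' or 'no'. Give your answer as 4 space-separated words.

Answer: yes yes no no

Derivation:
String 1: 'Qi+ULQ==' → valid
String 2: '0GA=' → valid
String 3: '2m4*6+Y=' → invalid (bad char(s): ['*'])
String 4: 'EcaAlx0' → invalid (len=7 not mult of 4)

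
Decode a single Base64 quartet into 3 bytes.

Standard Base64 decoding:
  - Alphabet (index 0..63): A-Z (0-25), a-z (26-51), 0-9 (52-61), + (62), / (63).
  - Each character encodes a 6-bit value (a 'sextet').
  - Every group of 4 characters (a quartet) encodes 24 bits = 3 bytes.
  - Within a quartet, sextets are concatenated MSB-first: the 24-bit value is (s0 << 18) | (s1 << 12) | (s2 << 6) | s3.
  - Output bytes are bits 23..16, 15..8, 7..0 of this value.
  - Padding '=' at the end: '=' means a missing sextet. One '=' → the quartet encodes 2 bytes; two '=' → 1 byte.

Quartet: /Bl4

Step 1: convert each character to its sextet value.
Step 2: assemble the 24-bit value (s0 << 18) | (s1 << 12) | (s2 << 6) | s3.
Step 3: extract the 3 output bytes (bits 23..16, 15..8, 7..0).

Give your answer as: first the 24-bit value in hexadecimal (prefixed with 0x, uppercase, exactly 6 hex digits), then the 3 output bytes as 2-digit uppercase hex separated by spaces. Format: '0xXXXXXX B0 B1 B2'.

Answer: 0xFC1978 FC 19 78

Derivation:
Sextets: /=63, B=1, l=37, 4=56
24-bit: (63<<18) | (1<<12) | (37<<6) | 56
      = 0xFC0000 | 0x001000 | 0x000940 | 0x000038
      = 0xFC1978
Bytes: (v>>16)&0xFF=FC, (v>>8)&0xFF=19, v&0xFF=78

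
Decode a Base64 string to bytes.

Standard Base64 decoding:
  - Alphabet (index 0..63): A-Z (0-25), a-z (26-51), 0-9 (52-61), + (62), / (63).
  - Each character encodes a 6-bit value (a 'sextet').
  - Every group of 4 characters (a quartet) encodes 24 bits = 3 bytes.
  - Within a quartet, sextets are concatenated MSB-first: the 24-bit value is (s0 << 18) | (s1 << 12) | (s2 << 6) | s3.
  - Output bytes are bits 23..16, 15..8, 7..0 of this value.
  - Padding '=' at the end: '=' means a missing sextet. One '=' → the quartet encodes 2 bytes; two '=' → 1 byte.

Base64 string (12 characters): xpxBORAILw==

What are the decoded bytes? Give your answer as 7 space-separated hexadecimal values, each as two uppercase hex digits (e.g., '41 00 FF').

After char 0 ('x'=49): chars_in_quartet=1 acc=0x31 bytes_emitted=0
After char 1 ('p'=41): chars_in_quartet=2 acc=0xC69 bytes_emitted=0
After char 2 ('x'=49): chars_in_quartet=3 acc=0x31A71 bytes_emitted=0
After char 3 ('B'=1): chars_in_quartet=4 acc=0xC69C41 -> emit C6 9C 41, reset; bytes_emitted=3
After char 4 ('O'=14): chars_in_quartet=1 acc=0xE bytes_emitted=3
After char 5 ('R'=17): chars_in_quartet=2 acc=0x391 bytes_emitted=3
After char 6 ('A'=0): chars_in_quartet=3 acc=0xE440 bytes_emitted=3
After char 7 ('I'=8): chars_in_quartet=4 acc=0x391008 -> emit 39 10 08, reset; bytes_emitted=6
After char 8 ('L'=11): chars_in_quartet=1 acc=0xB bytes_emitted=6
After char 9 ('w'=48): chars_in_quartet=2 acc=0x2F0 bytes_emitted=6
Padding '==': partial quartet acc=0x2F0 -> emit 2F; bytes_emitted=7

Answer: C6 9C 41 39 10 08 2F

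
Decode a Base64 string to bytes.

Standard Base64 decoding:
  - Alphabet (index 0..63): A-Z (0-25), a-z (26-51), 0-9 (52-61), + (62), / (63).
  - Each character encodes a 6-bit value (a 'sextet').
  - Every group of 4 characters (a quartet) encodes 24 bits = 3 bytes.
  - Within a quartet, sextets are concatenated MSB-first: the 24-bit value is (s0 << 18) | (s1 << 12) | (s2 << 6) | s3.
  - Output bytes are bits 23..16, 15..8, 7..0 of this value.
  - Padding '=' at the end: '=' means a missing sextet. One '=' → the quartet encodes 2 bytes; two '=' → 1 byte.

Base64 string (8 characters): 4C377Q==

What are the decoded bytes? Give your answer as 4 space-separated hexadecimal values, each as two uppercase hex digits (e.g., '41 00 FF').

After char 0 ('4'=56): chars_in_quartet=1 acc=0x38 bytes_emitted=0
After char 1 ('C'=2): chars_in_quartet=2 acc=0xE02 bytes_emitted=0
After char 2 ('3'=55): chars_in_quartet=3 acc=0x380B7 bytes_emitted=0
After char 3 ('7'=59): chars_in_quartet=4 acc=0xE02DFB -> emit E0 2D FB, reset; bytes_emitted=3
After char 4 ('7'=59): chars_in_quartet=1 acc=0x3B bytes_emitted=3
After char 5 ('Q'=16): chars_in_quartet=2 acc=0xED0 bytes_emitted=3
Padding '==': partial quartet acc=0xED0 -> emit ED; bytes_emitted=4

Answer: E0 2D FB ED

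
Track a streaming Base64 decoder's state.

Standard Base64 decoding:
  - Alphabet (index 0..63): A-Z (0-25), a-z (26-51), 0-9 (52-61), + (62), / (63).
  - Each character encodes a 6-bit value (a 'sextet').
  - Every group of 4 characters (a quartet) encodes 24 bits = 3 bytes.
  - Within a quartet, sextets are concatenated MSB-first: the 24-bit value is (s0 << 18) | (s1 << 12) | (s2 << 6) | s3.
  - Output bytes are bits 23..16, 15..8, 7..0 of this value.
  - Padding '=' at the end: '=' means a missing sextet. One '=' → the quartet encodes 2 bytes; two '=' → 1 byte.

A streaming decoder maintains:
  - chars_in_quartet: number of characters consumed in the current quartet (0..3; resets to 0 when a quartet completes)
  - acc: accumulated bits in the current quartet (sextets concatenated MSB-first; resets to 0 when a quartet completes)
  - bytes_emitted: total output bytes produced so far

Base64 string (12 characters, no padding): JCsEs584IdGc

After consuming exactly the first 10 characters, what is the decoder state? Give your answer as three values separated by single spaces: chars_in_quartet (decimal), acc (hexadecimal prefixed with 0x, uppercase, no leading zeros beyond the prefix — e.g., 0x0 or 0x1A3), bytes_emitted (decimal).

After char 0 ('J'=9): chars_in_quartet=1 acc=0x9 bytes_emitted=0
After char 1 ('C'=2): chars_in_quartet=2 acc=0x242 bytes_emitted=0
After char 2 ('s'=44): chars_in_quartet=3 acc=0x90AC bytes_emitted=0
After char 3 ('E'=4): chars_in_quartet=4 acc=0x242B04 -> emit 24 2B 04, reset; bytes_emitted=3
After char 4 ('s'=44): chars_in_quartet=1 acc=0x2C bytes_emitted=3
After char 5 ('5'=57): chars_in_quartet=2 acc=0xB39 bytes_emitted=3
After char 6 ('8'=60): chars_in_quartet=3 acc=0x2CE7C bytes_emitted=3
After char 7 ('4'=56): chars_in_quartet=4 acc=0xB39F38 -> emit B3 9F 38, reset; bytes_emitted=6
After char 8 ('I'=8): chars_in_quartet=1 acc=0x8 bytes_emitted=6
After char 9 ('d'=29): chars_in_quartet=2 acc=0x21D bytes_emitted=6

Answer: 2 0x21D 6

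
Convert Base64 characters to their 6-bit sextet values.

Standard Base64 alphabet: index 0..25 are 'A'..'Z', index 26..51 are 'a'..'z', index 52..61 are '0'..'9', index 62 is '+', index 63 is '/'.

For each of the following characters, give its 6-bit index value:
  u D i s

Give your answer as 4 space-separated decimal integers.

Answer: 46 3 34 44

Derivation:
'u': a..z range, 26 + ord('u') − ord('a') = 46
'D': A..Z range, ord('D') − ord('A') = 3
'i': a..z range, 26 + ord('i') − ord('a') = 34
's': a..z range, 26 + ord('s') − ord('a') = 44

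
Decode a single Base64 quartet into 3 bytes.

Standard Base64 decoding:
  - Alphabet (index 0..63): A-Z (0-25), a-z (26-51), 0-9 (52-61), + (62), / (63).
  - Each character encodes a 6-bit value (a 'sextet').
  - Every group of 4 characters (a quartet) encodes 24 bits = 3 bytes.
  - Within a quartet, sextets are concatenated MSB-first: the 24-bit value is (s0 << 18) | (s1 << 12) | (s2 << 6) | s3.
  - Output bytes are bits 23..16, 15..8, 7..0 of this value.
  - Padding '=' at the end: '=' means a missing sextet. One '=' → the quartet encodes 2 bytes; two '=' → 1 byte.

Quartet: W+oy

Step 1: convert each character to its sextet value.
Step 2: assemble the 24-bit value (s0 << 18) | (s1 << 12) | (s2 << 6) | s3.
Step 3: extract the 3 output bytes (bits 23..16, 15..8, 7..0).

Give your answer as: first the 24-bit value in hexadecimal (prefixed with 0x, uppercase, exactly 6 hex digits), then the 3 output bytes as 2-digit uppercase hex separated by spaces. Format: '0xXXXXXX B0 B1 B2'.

Answer: 0x5BEA32 5B EA 32

Derivation:
Sextets: W=22, +=62, o=40, y=50
24-bit: (22<<18) | (62<<12) | (40<<6) | 50
      = 0x580000 | 0x03E000 | 0x000A00 | 0x000032
      = 0x5BEA32
Bytes: (v>>16)&0xFF=5B, (v>>8)&0xFF=EA, v&0xFF=32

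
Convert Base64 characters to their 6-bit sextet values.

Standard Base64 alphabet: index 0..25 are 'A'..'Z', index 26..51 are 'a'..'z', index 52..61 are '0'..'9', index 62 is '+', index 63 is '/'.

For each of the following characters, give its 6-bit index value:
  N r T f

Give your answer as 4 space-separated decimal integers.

'N': A..Z range, ord('N') − ord('A') = 13
'r': a..z range, 26 + ord('r') − ord('a') = 43
'T': A..Z range, ord('T') − ord('A') = 19
'f': a..z range, 26 + ord('f') − ord('a') = 31

Answer: 13 43 19 31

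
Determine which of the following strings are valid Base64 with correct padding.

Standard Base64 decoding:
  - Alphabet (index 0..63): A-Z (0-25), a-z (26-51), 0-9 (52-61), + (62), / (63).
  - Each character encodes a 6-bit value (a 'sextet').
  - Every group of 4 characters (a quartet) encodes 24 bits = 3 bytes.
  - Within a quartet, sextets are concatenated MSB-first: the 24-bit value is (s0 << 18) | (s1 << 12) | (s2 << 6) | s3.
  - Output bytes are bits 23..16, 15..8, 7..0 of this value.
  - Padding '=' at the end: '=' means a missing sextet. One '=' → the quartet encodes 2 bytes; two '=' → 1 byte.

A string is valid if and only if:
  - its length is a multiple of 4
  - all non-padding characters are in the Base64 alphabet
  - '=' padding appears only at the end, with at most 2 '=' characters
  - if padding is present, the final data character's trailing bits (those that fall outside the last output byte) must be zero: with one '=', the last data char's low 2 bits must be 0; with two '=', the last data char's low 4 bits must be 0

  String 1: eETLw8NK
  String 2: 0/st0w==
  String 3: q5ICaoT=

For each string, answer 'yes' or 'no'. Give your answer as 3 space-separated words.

String 1: 'eETLw8NK' → valid
String 2: '0/st0w==' → valid
String 3: 'q5ICaoT=' → invalid (bad trailing bits)

Answer: yes yes no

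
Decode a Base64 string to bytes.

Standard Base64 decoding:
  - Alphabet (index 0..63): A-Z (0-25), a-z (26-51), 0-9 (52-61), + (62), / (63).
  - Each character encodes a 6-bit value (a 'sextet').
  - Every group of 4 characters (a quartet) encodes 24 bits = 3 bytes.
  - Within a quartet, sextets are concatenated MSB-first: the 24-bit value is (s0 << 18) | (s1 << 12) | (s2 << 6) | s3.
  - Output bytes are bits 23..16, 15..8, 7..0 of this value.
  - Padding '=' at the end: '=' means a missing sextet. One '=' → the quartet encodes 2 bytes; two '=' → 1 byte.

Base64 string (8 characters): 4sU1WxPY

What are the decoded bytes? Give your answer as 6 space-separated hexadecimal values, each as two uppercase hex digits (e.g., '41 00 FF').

Answer: E2 C5 35 5B 13 D8

Derivation:
After char 0 ('4'=56): chars_in_quartet=1 acc=0x38 bytes_emitted=0
After char 1 ('s'=44): chars_in_quartet=2 acc=0xE2C bytes_emitted=0
After char 2 ('U'=20): chars_in_quartet=3 acc=0x38B14 bytes_emitted=0
After char 3 ('1'=53): chars_in_quartet=4 acc=0xE2C535 -> emit E2 C5 35, reset; bytes_emitted=3
After char 4 ('W'=22): chars_in_quartet=1 acc=0x16 bytes_emitted=3
After char 5 ('x'=49): chars_in_quartet=2 acc=0x5B1 bytes_emitted=3
After char 6 ('P'=15): chars_in_quartet=3 acc=0x16C4F bytes_emitted=3
After char 7 ('Y'=24): chars_in_quartet=4 acc=0x5B13D8 -> emit 5B 13 D8, reset; bytes_emitted=6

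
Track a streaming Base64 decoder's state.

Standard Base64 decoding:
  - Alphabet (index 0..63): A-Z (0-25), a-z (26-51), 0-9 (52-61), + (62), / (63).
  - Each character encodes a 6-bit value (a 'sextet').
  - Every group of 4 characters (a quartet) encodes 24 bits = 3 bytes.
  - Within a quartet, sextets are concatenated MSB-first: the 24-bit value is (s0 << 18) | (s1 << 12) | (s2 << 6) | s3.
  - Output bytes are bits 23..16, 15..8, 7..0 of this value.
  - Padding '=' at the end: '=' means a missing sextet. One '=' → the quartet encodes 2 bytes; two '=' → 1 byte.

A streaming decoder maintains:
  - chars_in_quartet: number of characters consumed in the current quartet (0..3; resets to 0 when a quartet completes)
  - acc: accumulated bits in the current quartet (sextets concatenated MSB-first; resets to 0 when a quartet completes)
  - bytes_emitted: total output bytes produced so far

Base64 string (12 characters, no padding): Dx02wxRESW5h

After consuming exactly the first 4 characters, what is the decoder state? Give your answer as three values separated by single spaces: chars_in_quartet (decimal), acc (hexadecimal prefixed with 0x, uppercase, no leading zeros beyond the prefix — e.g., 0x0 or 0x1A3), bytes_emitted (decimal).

Answer: 0 0x0 3

Derivation:
After char 0 ('D'=3): chars_in_quartet=1 acc=0x3 bytes_emitted=0
After char 1 ('x'=49): chars_in_quartet=2 acc=0xF1 bytes_emitted=0
After char 2 ('0'=52): chars_in_quartet=3 acc=0x3C74 bytes_emitted=0
After char 3 ('2'=54): chars_in_quartet=4 acc=0xF1D36 -> emit 0F 1D 36, reset; bytes_emitted=3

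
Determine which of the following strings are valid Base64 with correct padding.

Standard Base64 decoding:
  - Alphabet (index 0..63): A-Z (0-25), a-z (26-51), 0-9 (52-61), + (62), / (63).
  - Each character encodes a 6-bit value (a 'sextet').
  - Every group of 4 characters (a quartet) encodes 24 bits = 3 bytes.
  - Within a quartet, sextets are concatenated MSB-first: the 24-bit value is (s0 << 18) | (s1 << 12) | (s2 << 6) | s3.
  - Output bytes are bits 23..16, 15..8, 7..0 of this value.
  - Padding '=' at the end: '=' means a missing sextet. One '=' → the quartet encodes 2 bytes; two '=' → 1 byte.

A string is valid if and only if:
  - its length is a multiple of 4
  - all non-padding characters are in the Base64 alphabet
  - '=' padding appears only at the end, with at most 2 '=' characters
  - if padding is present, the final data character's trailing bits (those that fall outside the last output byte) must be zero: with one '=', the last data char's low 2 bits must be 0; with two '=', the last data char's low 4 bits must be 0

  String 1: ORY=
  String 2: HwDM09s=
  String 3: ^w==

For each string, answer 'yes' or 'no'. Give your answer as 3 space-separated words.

Answer: yes yes no

Derivation:
String 1: 'ORY=' → valid
String 2: 'HwDM09s=' → valid
String 3: '^w==' → invalid (bad char(s): ['^'])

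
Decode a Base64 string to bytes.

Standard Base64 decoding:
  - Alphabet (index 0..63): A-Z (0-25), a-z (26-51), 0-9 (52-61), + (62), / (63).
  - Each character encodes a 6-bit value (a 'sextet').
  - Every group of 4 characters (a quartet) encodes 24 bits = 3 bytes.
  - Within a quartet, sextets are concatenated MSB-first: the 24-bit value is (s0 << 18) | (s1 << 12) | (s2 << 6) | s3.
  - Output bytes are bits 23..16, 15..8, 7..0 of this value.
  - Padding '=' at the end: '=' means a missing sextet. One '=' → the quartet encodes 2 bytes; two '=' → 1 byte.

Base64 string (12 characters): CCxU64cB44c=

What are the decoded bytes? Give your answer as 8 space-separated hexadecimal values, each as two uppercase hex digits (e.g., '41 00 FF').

After char 0 ('C'=2): chars_in_quartet=1 acc=0x2 bytes_emitted=0
After char 1 ('C'=2): chars_in_quartet=2 acc=0x82 bytes_emitted=0
After char 2 ('x'=49): chars_in_quartet=3 acc=0x20B1 bytes_emitted=0
After char 3 ('U'=20): chars_in_quartet=4 acc=0x82C54 -> emit 08 2C 54, reset; bytes_emitted=3
After char 4 ('6'=58): chars_in_quartet=1 acc=0x3A bytes_emitted=3
After char 5 ('4'=56): chars_in_quartet=2 acc=0xEB8 bytes_emitted=3
After char 6 ('c'=28): chars_in_quartet=3 acc=0x3AE1C bytes_emitted=3
After char 7 ('B'=1): chars_in_quartet=4 acc=0xEB8701 -> emit EB 87 01, reset; bytes_emitted=6
After char 8 ('4'=56): chars_in_quartet=1 acc=0x38 bytes_emitted=6
After char 9 ('4'=56): chars_in_quartet=2 acc=0xE38 bytes_emitted=6
After char 10 ('c'=28): chars_in_quartet=3 acc=0x38E1C bytes_emitted=6
Padding '=': partial quartet acc=0x38E1C -> emit E3 87; bytes_emitted=8

Answer: 08 2C 54 EB 87 01 E3 87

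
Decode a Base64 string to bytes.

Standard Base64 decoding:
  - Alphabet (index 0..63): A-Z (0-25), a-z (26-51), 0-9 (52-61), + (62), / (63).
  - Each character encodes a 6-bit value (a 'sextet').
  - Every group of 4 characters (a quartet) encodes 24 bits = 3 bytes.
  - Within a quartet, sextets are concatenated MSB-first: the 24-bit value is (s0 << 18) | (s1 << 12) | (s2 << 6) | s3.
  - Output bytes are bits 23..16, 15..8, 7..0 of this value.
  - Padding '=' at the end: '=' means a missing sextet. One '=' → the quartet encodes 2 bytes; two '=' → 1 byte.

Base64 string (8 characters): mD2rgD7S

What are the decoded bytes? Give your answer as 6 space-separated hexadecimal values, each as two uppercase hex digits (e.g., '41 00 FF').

Answer: 98 3D AB 80 3E D2

Derivation:
After char 0 ('m'=38): chars_in_quartet=1 acc=0x26 bytes_emitted=0
After char 1 ('D'=3): chars_in_quartet=2 acc=0x983 bytes_emitted=0
After char 2 ('2'=54): chars_in_quartet=3 acc=0x260F6 bytes_emitted=0
After char 3 ('r'=43): chars_in_quartet=4 acc=0x983DAB -> emit 98 3D AB, reset; bytes_emitted=3
After char 4 ('g'=32): chars_in_quartet=1 acc=0x20 bytes_emitted=3
After char 5 ('D'=3): chars_in_quartet=2 acc=0x803 bytes_emitted=3
After char 6 ('7'=59): chars_in_quartet=3 acc=0x200FB bytes_emitted=3
After char 7 ('S'=18): chars_in_quartet=4 acc=0x803ED2 -> emit 80 3E D2, reset; bytes_emitted=6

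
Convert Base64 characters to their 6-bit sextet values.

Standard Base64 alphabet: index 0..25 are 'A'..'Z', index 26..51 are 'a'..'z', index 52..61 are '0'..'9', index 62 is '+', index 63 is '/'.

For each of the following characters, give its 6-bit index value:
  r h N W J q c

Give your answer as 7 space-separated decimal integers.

Answer: 43 33 13 22 9 42 28

Derivation:
'r': a..z range, 26 + ord('r') − ord('a') = 43
'h': a..z range, 26 + ord('h') − ord('a') = 33
'N': A..Z range, ord('N') − ord('A') = 13
'W': A..Z range, ord('W') − ord('A') = 22
'J': A..Z range, ord('J') − ord('A') = 9
'q': a..z range, 26 + ord('q') − ord('a') = 42
'c': a..z range, 26 + ord('c') − ord('a') = 28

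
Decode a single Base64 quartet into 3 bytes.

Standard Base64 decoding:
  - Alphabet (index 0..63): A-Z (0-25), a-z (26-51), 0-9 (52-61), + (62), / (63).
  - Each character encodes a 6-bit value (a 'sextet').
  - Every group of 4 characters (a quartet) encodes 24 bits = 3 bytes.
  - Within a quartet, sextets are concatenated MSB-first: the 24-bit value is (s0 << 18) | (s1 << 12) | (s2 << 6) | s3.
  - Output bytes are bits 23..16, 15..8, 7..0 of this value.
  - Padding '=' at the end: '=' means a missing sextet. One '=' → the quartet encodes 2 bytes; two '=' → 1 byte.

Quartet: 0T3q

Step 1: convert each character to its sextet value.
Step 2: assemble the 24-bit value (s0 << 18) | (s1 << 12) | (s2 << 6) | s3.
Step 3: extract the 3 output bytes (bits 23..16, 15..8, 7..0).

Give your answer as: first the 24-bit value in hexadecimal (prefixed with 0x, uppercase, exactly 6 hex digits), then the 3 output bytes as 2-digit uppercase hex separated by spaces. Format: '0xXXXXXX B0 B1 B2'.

Sextets: 0=52, T=19, 3=55, q=42
24-bit: (52<<18) | (19<<12) | (55<<6) | 42
      = 0xD00000 | 0x013000 | 0x000DC0 | 0x00002A
      = 0xD13DEA
Bytes: (v>>16)&0xFF=D1, (v>>8)&0xFF=3D, v&0xFF=EA

Answer: 0xD13DEA D1 3D EA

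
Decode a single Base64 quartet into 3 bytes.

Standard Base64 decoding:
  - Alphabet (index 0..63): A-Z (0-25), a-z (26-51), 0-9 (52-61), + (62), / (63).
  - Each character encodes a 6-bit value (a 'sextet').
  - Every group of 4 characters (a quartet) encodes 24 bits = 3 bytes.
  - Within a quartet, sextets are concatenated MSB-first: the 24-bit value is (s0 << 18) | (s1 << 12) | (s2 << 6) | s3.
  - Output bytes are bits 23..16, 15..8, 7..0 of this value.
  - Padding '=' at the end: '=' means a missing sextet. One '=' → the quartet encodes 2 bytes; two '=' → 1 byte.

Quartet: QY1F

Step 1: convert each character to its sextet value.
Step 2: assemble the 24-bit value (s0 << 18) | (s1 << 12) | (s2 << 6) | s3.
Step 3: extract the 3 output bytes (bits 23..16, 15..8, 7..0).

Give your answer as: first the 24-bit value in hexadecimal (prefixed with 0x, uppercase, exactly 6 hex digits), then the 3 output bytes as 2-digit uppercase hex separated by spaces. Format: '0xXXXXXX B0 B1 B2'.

Sextets: Q=16, Y=24, 1=53, F=5
24-bit: (16<<18) | (24<<12) | (53<<6) | 5
      = 0x400000 | 0x018000 | 0x000D40 | 0x000005
      = 0x418D45
Bytes: (v>>16)&0xFF=41, (v>>8)&0xFF=8D, v&0xFF=45

Answer: 0x418D45 41 8D 45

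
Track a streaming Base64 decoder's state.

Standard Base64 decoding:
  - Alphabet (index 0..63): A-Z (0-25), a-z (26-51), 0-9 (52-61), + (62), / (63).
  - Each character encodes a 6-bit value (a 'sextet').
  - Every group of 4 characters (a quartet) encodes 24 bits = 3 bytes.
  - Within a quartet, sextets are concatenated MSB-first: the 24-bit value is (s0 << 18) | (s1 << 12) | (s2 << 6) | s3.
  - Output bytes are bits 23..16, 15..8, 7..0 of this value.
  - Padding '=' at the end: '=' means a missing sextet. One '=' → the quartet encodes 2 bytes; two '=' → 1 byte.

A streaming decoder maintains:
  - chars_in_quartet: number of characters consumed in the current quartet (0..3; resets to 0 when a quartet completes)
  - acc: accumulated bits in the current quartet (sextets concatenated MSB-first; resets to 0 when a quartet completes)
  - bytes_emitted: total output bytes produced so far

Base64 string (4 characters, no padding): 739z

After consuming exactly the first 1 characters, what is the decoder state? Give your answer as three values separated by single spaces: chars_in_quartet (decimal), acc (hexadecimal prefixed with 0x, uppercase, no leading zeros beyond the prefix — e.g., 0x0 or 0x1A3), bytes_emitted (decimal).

After char 0 ('7'=59): chars_in_quartet=1 acc=0x3B bytes_emitted=0

Answer: 1 0x3B 0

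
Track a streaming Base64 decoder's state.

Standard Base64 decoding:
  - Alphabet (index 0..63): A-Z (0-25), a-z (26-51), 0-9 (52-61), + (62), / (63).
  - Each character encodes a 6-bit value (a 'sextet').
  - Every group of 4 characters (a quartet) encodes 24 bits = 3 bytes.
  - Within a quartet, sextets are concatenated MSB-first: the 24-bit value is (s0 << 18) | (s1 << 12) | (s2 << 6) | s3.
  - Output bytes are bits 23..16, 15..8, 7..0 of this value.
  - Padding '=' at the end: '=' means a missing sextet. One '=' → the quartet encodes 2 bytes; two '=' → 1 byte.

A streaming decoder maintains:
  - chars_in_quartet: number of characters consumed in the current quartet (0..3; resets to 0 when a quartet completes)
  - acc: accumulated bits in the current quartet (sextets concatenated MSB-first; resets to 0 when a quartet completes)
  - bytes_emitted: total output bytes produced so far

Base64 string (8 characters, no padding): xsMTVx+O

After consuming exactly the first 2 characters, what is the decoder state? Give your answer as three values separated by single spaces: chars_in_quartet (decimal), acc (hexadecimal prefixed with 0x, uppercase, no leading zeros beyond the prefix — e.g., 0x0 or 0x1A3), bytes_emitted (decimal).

After char 0 ('x'=49): chars_in_quartet=1 acc=0x31 bytes_emitted=0
After char 1 ('s'=44): chars_in_quartet=2 acc=0xC6C bytes_emitted=0

Answer: 2 0xC6C 0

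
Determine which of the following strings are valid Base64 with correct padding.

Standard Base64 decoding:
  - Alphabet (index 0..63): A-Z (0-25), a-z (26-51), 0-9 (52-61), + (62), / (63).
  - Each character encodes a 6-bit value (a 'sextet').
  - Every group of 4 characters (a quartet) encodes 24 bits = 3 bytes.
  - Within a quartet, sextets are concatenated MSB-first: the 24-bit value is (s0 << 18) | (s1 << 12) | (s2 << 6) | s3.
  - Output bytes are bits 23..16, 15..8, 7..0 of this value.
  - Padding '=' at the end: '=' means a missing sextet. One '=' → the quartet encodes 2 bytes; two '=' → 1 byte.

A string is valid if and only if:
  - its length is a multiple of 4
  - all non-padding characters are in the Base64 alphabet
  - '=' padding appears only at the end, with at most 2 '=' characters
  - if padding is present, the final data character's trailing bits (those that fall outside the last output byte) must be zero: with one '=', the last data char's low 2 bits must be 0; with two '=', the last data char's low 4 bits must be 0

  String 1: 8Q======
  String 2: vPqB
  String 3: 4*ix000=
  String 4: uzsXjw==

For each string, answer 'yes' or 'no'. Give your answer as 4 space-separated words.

String 1: '8Q======' → invalid (6 pad chars (max 2))
String 2: 'vPqB' → valid
String 3: '4*ix000=' → invalid (bad char(s): ['*'])
String 4: 'uzsXjw==' → valid

Answer: no yes no yes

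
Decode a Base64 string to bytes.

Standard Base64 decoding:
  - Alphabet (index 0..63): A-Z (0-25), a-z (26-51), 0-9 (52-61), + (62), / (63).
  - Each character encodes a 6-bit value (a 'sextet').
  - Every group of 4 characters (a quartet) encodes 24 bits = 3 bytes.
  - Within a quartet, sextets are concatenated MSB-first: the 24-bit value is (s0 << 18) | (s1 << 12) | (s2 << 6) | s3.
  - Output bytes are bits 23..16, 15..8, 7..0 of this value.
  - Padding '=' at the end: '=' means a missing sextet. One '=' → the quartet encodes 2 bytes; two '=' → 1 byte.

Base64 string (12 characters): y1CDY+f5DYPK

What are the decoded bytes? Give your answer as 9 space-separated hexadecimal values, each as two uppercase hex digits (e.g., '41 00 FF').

Answer: CB 50 83 63 E7 F9 0D 83 CA

Derivation:
After char 0 ('y'=50): chars_in_quartet=1 acc=0x32 bytes_emitted=0
After char 1 ('1'=53): chars_in_quartet=2 acc=0xCB5 bytes_emitted=0
After char 2 ('C'=2): chars_in_quartet=3 acc=0x32D42 bytes_emitted=0
After char 3 ('D'=3): chars_in_quartet=4 acc=0xCB5083 -> emit CB 50 83, reset; bytes_emitted=3
After char 4 ('Y'=24): chars_in_quartet=1 acc=0x18 bytes_emitted=3
After char 5 ('+'=62): chars_in_quartet=2 acc=0x63E bytes_emitted=3
After char 6 ('f'=31): chars_in_quartet=3 acc=0x18F9F bytes_emitted=3
After char 7 ('5'=57): chars_in_quartet=4 acc=0x63E7F9 -> emit 63 E7 F9, reset; bytes_emitted=6
After char 8 ('D'=3): chars_in_quartet=1 acc=0x3 bytes_emitted=6
After char 9 ('Y'=24): chars_in_quartet=2 acc=0xD8 bytes_emitted=6
After char 10 ('P'=15): chars_in_quartet=3 acc=0x360F bytes_emitted=6
After char 11 ('K'=10): chars_in_quartet=4 acc=0xD83CA -> emit 0D 83 CA, reset; bytes_emitted=9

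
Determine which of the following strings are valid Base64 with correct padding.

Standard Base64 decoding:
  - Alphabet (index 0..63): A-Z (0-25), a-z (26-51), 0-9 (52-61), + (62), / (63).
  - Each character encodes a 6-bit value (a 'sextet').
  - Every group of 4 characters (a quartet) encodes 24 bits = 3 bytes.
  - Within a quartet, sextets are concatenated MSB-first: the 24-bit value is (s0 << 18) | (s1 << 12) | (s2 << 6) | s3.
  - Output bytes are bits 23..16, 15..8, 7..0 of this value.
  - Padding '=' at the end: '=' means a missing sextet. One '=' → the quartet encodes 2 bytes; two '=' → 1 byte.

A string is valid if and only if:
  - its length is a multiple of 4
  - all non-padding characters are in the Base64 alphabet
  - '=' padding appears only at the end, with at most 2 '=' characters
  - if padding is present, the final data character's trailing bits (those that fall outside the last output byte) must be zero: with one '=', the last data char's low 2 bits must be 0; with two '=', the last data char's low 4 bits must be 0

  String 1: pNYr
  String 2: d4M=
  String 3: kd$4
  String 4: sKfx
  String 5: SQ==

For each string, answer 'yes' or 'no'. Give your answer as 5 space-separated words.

Answer: yes yes no yes yes

Derivation:
String 1: 'pNYr' → valid
String 2: 'd4M=' → valid
String 3: 'kd$4' → invalid (bad char(s): ['$'])
String 4: 'sKfx' → valid
String 5: 'SQ==' → valid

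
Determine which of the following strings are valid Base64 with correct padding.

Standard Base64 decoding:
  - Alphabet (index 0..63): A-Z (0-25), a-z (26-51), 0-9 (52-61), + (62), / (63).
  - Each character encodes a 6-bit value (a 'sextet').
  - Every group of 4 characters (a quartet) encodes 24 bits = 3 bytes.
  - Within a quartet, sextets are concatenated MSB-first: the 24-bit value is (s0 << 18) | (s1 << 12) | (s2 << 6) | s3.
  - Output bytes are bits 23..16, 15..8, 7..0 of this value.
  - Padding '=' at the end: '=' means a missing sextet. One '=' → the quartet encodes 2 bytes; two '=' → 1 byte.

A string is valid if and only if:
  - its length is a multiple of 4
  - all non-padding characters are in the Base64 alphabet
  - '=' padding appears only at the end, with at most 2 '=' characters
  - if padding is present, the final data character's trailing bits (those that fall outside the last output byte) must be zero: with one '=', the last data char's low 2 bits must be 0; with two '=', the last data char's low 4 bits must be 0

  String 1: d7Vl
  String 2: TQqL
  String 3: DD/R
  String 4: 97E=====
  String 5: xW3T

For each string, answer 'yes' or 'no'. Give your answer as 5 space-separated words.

String 1: 'd7Vl' → valid
String 2: 'TQqL' → valid
String 3: 'DD/R' → valid
String 4: '97E=====' → invalid (5 pad chars (max 2))
String 5: 'xW3T' → valid

Answer: yes yes yes no yes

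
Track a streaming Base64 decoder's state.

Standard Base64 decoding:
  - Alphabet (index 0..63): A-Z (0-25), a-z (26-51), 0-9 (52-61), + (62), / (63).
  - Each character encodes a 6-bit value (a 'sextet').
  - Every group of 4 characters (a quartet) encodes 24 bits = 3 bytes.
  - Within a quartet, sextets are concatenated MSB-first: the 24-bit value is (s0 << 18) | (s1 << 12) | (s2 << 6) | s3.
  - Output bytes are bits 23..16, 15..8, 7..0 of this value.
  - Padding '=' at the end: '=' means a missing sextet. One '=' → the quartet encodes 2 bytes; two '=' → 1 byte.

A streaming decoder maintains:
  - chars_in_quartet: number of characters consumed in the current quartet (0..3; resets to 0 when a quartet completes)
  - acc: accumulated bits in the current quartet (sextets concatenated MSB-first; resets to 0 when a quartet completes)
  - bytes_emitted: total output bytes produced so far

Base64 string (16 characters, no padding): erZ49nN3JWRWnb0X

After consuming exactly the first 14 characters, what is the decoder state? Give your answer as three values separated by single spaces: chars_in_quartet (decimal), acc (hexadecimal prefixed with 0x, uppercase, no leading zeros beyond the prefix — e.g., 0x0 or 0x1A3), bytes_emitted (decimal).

After char 0 ('e'=30): chars_in_quartet=1 acc=0x1E bytes_emitted=0
After char 1 ('r'=43): chars_in_quartet=2 acc=0x7AB bytes_emitted=0
After char 2 ('Z'=25): chars_in_quartet=3 acc=0x1EAD9 bytes_emitted=0
After char 3 ('4'=56): chars_in_quartet=4 acc=0x7AB678 -> emit 7A B6 78, reset; bytes_emitted=3
After char 4 ('9'=61): chars_in_quartet=1 acc=0x3D bytes_emitted=3
After char 5 ('n'=39): chars_in_quartet=2 acc=0xF67 bytes_emitted=3
After char 6 ('N'=13): chars_in_quartet=3 acc=0x3D9CD bytes_emitted=3
After char 7 ('3'=55): chars_in_quartet=4 acc=0xF67377 -> emit F6 73 77, reset; bytes_emitted=6
After char 8 ('J'=9): chars_in_quartet=1 acc=0x9 bytes_emitted=6
After char 9 ('W'=22): chars_in_quartet=2 acc=0x256 bytes_emitted=6
After char 10 ('R'=17): chars_in_quartet=3 acc=0x9591 bytes_emitted=6
After char 11 ('W'=22): chars_in_quartet=4 acc=0x256456 -> emit 25 64 56, reset; bytes_emitted=9
After char 12 ('n'=39): chars_in_quartet=1 acc=0x27 bytes_emitted=9
After char 13 ('b'=27): chars_in_quartet=2 acc=0x9DB bytes_emitted=9

Answer: 2 0x9DB 9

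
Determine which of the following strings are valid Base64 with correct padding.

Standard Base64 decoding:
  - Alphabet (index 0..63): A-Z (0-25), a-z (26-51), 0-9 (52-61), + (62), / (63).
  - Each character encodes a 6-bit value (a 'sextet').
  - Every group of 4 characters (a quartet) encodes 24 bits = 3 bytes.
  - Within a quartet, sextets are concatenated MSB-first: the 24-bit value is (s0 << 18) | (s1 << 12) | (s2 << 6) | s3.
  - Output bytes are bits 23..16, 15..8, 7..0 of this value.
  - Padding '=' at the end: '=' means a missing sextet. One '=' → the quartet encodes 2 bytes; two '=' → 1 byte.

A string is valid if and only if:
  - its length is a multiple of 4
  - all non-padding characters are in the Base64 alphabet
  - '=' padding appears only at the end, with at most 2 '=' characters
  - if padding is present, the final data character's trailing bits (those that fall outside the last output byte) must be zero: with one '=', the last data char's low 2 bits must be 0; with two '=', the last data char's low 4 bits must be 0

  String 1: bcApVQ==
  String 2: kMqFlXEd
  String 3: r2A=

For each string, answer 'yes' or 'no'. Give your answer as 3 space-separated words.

String 1: 'bcApVQ==' → valid
String 2: 'kMqFlXEd' → valid
String 3: 'r2A=' → valid

Answer: yes yes yes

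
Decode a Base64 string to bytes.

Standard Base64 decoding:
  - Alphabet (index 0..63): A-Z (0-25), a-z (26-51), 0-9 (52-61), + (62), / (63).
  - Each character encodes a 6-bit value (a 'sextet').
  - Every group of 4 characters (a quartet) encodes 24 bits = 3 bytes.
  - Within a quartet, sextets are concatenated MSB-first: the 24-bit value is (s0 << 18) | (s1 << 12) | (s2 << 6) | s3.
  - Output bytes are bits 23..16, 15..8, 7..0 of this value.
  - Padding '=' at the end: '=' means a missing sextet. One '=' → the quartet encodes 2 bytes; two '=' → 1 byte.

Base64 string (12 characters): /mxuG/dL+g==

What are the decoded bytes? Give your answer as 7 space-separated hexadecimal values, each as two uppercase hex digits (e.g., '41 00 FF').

After char 0 ('/'=63): chars_in_quartet=1 acc=0x3F bytes_emitted=0
After char 1 ('m'=38): chars_in_quartet=2 acc=0xFE6 bytes_emitted=0
After char 2 ('x'=49): chars_in_quartet=3 acc=0x3F9B1 bytes_emitted=0
After char 3 ('u'=46): chars_in_quartet=4 acc=0xFE6C6E -> emit FE 6C 6E, reset; bytes_emitted=3
After char 4 ('G'=6): chars_in_quartet=1 acc=0x6 bytes_emitted=3
After char 5 ('/'=63): chars_in_quartet=2 acc=0x1BF bytes_emitted=3
After char 6 ('d'=29): chars_in_quartet=3 acc=0x6FDD bytes_emitted=3
After char 7 ('L'=11): chars_in_quartet=4 acc=0x1BF74B -> emit 1B F7 4B, reset; bytes_emitted=6
After char 8 ('+'=62): chars_in_quartet=1 acc=0x3E bytes_emitted=6
After char 9 ('g'=32): chars_in_quartet=2 acc=0xFA0 bytes_emitted=6
Padding '==': partial quartet acc=0xFA0 -> emit FA; bytes_emitted=7

Answer: FE 6C 6E 1B F7 4B FA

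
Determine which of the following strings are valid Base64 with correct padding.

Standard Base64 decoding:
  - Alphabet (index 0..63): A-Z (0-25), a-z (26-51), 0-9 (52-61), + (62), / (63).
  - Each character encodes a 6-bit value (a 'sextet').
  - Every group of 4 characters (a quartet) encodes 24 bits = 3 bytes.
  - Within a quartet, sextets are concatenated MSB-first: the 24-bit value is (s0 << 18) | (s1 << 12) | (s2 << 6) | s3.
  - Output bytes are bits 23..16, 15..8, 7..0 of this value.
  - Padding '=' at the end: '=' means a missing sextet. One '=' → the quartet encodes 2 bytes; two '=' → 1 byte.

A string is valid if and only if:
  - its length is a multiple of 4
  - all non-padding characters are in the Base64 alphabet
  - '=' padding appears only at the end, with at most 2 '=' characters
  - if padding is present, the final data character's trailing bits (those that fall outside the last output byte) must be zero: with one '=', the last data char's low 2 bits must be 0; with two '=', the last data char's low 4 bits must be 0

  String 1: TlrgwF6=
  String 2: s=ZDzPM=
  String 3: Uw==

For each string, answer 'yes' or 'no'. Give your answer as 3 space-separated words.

String 1: 'TlrgwF6=' → invalid (bad trailing bits)
String 2: 's=ZDzPM=' → invalid (bad char(s): ['=']; '=' in middle)
String 3: 'Uw==' → valid

Answer: no no yes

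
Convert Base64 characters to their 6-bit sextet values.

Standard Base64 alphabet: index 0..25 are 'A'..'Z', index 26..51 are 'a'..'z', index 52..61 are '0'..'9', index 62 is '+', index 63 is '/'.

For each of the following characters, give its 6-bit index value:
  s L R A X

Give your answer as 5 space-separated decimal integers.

Answer: 44 11 17 0 23

Derivation:
's': a..z range, 26 + ord('s') − ord('a') = 44
'L': A..Z range, ord('L') − ord('A') = 11
'R': A..Z range, ord('R') − ord('A') = 17
'A': A..Z range, ord('A') − ord('A') = 0
'X': A..Z range, ord('X') − ord('A') = 23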